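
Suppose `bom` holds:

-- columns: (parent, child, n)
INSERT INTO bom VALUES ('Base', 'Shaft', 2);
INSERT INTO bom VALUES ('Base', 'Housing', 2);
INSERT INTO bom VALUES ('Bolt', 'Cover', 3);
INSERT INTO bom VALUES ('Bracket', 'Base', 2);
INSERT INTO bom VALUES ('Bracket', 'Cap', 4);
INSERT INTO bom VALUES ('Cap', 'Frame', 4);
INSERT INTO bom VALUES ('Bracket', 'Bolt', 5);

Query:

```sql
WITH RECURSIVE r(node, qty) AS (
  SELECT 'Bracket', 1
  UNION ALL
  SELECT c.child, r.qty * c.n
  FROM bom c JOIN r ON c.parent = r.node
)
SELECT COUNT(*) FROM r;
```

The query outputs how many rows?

8

Base: (Bracket, qty=1).
Iteration 1: components of {Bracket} -> Base = 1*2 = 2, Bolt = 1*5 = 5, Cap = 1*4 = 4.
Iteration 2: components of {Base,Bolt,Cap} -> Cover = 5*3 = 15, Frame = 4*4 = 16, Housing = 2*2 = 4, Shaft = 2*2 = 4.
Iteration 3: no further components; recursion stops.
Total rows emitted: 8.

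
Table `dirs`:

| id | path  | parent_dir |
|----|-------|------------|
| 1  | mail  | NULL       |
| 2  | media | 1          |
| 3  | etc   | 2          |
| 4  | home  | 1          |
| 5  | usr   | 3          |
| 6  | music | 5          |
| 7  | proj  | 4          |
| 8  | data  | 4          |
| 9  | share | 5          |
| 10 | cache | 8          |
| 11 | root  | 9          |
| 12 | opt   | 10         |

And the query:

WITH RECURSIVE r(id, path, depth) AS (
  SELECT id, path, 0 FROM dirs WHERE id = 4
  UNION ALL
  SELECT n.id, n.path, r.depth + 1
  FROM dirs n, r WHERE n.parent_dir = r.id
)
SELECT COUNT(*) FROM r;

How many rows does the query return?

5

Base: id=4 (home) at depth 0.
Iteration 1: rows with parent_dir in {4} -> proj (id 7, depth 1), data (id 8, depth 1).
Iteration 2: rows with parent_dir in {7,8} -> cache (id 10, depth 2).
Iteration 3: rows with parent_dir in {10} -> opt (id 12, depth 3).
Iteration 4: no rows with parent_dir in {12}; recursion stops.
Total rows emitted: 5.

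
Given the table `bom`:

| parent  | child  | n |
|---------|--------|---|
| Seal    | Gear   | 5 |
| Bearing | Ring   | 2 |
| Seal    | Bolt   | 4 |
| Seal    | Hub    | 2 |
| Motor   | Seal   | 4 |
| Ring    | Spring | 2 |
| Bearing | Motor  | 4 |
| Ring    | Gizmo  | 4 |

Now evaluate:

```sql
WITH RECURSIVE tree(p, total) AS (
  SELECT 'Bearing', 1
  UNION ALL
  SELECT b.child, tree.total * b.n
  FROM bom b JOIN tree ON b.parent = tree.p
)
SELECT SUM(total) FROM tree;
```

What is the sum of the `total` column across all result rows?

Base: (Bearing, total=1).
Iteration 1: components of {Bearing} -> Motor = 1*4 = 4, Ring = 1*2 = 2.
Iteration 2: components of {Motor,Ring} -> Gizmo = 2*4 = 8, Seal = 4*4 = 16, Spring = 2*2 = 4.
Iteration 3: components of {Gizmo,Seal,Spring} -> Bolt = 16*4 = 64, Gear = 16*5 = 80, Hub = 16*2 = 32.
Iteration 4: no further components; recursion stops.
SUM(total) = 1 + 4 + 2 + 16 + 4 + 8 + 64 + 32 + 80 = 211.

211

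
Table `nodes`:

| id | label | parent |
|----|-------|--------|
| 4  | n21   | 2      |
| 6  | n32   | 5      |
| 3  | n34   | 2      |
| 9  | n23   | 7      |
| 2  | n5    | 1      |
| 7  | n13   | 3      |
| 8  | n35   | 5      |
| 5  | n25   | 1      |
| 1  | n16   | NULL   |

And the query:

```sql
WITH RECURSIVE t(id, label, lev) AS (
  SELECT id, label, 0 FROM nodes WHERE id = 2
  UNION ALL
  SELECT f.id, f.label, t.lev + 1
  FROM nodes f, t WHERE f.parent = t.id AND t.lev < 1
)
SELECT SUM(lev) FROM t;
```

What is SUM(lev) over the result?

2

Base: id=2 (n5) at lev 0.
Iteration 1: rows with parent in {2} -> n34 (id 3, lev 1), n21 (id 4, lev 1).
Iteration 2: lev < 1 fails for all current rows; recursion stops.
SUM(lev) = 0 + 1 + 1 = 2.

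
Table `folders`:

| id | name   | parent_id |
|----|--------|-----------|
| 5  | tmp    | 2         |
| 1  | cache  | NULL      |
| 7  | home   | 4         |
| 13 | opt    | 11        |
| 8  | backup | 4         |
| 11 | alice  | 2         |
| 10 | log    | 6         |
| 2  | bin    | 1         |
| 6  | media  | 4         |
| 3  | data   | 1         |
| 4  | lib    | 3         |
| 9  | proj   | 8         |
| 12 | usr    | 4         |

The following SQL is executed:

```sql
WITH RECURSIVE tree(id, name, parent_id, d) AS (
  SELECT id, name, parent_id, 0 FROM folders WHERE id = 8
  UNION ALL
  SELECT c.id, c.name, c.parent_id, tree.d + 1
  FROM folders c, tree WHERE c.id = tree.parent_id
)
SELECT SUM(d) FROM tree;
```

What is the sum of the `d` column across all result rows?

6

Base: id=8 (backup), parent_id=4, d 0.
Iteration 1: join on id=4 -> lib (id 4, parent_id=3, d 1).
Iteration 2: join on id=3 -> data (id 3, parent_id=1, d 2).
Iteration 3: join on id=1 -> cache (id 1, parent_id=NULL, d 3).
Iteration 4: parent_id is NULL; no match; recursion stops.
SUM(d) = 0 + 1 + 2 + 3 = 6.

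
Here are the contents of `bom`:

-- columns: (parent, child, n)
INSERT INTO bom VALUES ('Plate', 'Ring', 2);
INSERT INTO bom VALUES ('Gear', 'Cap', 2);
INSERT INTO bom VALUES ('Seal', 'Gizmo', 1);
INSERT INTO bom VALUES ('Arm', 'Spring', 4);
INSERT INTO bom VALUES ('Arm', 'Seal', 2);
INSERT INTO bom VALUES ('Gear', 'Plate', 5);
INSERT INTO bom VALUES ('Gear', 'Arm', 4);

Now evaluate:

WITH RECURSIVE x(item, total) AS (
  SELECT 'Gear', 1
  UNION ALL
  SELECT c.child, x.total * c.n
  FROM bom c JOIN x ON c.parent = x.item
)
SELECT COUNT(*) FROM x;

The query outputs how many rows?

Base: (Gear, total=1).
Iteration 1: components of {Gear} -> Arm = 1*4 = 4, Cap = 1*2 = 2, Plate = 1*5 = 5.
Iteration 2: components of {Arm,Cap,Plate} -> Ring = 5*2 = 10, Seal = 4*2 = 8, Spring = 4*4 = 16.
Iteration 3: components of {Ring,Seal,Spring} -> Gizmo = 8*1 = 8.
Iteration 4: no further components; recursion stops.
Total rows emitted: 8.

8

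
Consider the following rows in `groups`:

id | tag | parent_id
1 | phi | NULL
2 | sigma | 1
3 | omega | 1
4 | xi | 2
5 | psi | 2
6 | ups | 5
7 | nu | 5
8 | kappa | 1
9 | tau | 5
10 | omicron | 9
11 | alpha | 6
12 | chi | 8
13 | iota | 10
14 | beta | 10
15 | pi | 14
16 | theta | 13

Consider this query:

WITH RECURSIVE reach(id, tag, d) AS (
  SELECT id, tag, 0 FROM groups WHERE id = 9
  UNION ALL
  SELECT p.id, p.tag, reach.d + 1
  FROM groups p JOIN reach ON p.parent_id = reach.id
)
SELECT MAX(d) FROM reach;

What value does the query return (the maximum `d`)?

Base: id=9 (tau) at d 0.
Iteration 1: rows with parent_id in {9} -> omicron (id 10, d 1).
Iteration 2: rows with parent_id in {10} -> iota (id 13, d 2), beta (id 14, d 2).
Iteration 3: rows with parent_id in {13,14} -> pi (id 15, d 3), theta (id 16, d 3).
Iteration 4: no rows with parent_id in {15,16}; recursion stops.
d values: 0, 1, 2, 2, 3, 3; the maximum is 3.

3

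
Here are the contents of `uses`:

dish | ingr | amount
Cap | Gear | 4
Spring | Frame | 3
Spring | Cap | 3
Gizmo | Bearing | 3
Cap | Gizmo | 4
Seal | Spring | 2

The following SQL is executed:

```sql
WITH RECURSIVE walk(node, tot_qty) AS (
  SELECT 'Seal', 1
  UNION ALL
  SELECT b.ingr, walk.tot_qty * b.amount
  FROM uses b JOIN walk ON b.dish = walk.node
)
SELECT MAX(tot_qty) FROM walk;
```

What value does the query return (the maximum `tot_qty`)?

Base: (Seal, tot_qty=1).
Iteration 1: components of {Seal} -> Spring = 1*2 = 2.
Iteration 2: components of {Spring} -> Cap = 2*3 = 6, Frame = 2*3 = 6.
Iteration 3: components of {Cap,Frame} -> Gear = 6*4 = 24, Gizmo = 6*4 = 24.
Iteration 4: components of {Gear,Gizmo} -> Bearing = 24*3 = 72.
Iteration 5: no further components; recursion stops.
tot_qty values: 1, 2, 6, 6, 24, 24, 72; the maximum is 72.

72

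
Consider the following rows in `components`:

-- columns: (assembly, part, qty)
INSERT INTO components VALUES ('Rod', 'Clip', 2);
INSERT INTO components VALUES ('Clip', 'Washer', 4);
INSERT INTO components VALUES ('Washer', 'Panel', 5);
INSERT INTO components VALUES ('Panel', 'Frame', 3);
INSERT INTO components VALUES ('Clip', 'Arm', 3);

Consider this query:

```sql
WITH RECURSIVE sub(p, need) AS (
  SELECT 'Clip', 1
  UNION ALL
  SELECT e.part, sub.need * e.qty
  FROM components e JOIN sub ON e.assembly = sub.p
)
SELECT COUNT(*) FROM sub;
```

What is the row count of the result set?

5

Base: (Clip, need=1).
Iteration 1: components of {Clip} -> Arm = 1*3 = 3, Washer = 1*4 = 4.
Iteration 2: components of {Arm,Washer} -> Panel = 4*5 = 20.
Iteration 3: components of {Panel} -> Frame = 20*3 = 60.
Iteration 4: no further components; recursion stops.
Total rows emitted: 5.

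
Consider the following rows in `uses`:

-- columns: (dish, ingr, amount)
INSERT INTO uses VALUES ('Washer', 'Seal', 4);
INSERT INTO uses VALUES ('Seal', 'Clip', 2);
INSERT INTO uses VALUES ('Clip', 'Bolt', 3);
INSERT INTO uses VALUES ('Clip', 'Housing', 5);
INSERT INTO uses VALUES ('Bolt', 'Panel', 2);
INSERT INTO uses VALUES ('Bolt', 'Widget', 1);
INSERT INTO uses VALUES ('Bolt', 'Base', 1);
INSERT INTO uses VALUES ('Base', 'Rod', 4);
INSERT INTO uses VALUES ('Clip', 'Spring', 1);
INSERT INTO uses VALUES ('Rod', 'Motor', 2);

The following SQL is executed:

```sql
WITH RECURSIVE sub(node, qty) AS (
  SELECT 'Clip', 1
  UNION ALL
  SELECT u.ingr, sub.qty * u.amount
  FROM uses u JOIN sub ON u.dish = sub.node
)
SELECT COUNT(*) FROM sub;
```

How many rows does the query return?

9

Base: (Clip, qty=1).
Iteration 1: components of {Clip} -> Bolt = 1*3 = 3, Housing = 1*5 = 5, Spring = 1*1 = 1.
Iteration 2: components of {Bolt,Housing,Spring} -> Base = 3*1 = 3, Panel = 3*2 = 6, Widget = 3*1 = 3.
Iteration 3: components of {Base,Panel,Widget} -> Rod = 3*4 = 12.
Iteration 4: components of {Rod} -> Motor = 12*2 = 24.
Iteration 5: no further components; recursion stops.
Total rows emitted: 9.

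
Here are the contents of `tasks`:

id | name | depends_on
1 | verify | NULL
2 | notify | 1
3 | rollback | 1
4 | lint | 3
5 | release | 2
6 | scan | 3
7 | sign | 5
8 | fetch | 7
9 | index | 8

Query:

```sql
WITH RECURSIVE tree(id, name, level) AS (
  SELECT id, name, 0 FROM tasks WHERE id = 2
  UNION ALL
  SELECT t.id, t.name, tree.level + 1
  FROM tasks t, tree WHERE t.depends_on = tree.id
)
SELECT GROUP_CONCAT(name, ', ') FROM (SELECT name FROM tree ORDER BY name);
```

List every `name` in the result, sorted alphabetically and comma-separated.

fetch, index, notify, release, sign

Base: id=2 (notify) at level 0.
Iteration 1: rows with depends_on in {2} -> release (id 5, level 1).
Iteration 2: rows with depends_on in {5} -> sign (id 7, level 2).
Iteration 3: rows with depends_on in {7} -> fetch (id 8, level 3).
Iteration 4: rows with depends_on in {8} -> index (id 9, level 4).
Iteration 5: no rows with depends_on in {9}; recursion stops.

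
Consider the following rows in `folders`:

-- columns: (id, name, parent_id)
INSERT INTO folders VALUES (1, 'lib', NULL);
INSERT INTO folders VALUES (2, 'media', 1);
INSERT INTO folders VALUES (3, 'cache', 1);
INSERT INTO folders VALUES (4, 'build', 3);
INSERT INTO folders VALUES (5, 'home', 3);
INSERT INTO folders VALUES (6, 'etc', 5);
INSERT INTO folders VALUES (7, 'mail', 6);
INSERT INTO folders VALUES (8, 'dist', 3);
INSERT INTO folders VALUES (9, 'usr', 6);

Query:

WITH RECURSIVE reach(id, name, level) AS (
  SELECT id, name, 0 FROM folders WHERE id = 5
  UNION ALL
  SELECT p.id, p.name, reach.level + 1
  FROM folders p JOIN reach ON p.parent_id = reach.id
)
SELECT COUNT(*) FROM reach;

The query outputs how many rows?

4

Base: id=5 (home) at level 0.
Iteration 1: rows with parent_id in {5} -> etc (id 6, level 1).
Iteration 2: rows with parent_id in {6} -> mail (id 7, level 2), usr (id 9, level 2).
Iteration 3: no rows with parent_id in {7,9}; recursion stops.
Total rows emitted: 4.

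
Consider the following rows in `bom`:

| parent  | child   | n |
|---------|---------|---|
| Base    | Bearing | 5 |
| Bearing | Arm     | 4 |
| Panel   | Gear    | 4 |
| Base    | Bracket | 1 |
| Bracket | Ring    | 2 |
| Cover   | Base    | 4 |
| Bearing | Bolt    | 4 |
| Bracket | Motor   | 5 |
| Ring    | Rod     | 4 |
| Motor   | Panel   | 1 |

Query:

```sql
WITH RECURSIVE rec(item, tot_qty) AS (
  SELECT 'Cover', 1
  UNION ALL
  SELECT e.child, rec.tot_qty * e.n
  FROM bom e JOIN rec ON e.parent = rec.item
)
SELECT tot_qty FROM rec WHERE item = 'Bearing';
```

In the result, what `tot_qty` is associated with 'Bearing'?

20

Base: (Cover, tot_qty=1).
Iteration 1: components of {Cover} -> Base = 1*4 = 4.
Iteration 2: components of {Base} -> Bearing = 4*5 = 20, Bracket = 4*1 = 4.
Iteration 3: components of {Bearing,Bracket} -> Arm = 20*4 = 80, Bolt = 20*4 = 80, Motor = 4*5 = 20, Ring = 4*2 = 8.
Iteration 4: components of {Arm,Bolt,Motor,Ring} -> Panel = 20*1 = 20, Rod = 8*4 = 32.
Iteration 5: components of {Panel,Rod} -> Gear = 20*4 = 80.
Iteration 6: no further components; recursion stops.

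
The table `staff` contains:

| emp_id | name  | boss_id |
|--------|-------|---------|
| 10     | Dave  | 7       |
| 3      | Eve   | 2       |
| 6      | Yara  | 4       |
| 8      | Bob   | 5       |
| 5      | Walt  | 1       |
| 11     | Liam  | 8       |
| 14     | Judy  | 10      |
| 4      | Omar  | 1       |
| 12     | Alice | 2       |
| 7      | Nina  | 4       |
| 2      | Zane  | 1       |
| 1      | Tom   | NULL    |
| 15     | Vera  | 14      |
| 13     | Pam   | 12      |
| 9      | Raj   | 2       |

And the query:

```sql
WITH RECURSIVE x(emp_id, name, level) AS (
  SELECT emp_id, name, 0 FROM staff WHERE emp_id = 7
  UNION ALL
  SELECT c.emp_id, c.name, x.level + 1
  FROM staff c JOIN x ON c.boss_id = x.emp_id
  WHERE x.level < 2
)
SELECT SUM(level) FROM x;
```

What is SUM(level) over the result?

Base: emp_id=7 (Nina) at level 0.
Iteration 1: rows with boss_id in {7} -> Dave (id 10, level 1).
Iteration 2: rows with boss_id in {10} -> Judy (id 14, level 2).
Iteration 3: level < 2 fails for all current rows; recursion stops.
SUM(level) = 0 + 1 + 2 = 3.

3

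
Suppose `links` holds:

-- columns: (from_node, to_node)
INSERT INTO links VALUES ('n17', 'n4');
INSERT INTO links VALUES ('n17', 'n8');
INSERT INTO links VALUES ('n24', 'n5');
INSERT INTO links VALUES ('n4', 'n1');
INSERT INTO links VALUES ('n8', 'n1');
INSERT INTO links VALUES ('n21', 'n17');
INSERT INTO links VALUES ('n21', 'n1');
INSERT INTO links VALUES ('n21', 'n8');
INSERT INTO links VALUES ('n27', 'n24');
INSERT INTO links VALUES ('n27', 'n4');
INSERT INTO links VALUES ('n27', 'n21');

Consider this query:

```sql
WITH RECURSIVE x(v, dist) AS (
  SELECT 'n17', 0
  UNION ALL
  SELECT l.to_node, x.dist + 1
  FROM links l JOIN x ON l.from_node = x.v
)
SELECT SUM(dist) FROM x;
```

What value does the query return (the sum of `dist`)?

6

Base: (n17, dist=0).
Iteration 1: edges from {n17} -> (n4, dist=1), (n8, dist=1).
Iteration 2: edges from {n4,n8} -> (n1, dist=2) x2. [UNION ALL keeps all 2 new rows, including repeats]
Iteration 3: no outgoing edges from {n1}; recursion stops.
SUM(dist) = 0 + 1 + 1 + 2 + 2 = 6.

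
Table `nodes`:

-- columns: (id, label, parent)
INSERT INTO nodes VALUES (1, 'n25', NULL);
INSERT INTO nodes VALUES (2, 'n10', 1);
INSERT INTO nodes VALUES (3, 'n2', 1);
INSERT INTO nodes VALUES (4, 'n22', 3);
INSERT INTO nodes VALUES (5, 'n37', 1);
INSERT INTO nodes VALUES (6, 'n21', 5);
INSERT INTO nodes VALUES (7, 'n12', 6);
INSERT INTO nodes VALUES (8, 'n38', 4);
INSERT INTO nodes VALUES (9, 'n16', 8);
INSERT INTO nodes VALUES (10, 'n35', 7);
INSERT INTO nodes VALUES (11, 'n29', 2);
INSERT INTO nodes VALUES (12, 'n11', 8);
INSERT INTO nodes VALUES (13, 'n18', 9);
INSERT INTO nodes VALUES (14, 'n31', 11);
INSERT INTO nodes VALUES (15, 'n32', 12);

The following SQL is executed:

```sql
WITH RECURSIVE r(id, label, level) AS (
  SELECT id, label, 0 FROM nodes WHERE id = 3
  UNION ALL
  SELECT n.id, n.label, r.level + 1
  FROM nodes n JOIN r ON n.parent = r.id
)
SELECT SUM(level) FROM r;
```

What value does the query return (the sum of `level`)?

17

Base: id=3 (n2) at level 0.
Iteration 1: rows with parent in {3} -> n22 (id 4, level 1).
Iteration 2: rows with parent in {4} -> n38 (id 8, level 2).
Iteration 3: rows with parent in {8} -> n16 (id 9, level 3), n11 (id 12, level 3).
Iteration 4: rows with parent in {9,12} -> n18 (id 13, level 4), n32 (id 15, level 4).
Iteration 5: no rows with parent in {13,15}; recursion stops.
SUM(level) = 0 + 1 + 2 + 3 + 3 + 4 + 4 = 17.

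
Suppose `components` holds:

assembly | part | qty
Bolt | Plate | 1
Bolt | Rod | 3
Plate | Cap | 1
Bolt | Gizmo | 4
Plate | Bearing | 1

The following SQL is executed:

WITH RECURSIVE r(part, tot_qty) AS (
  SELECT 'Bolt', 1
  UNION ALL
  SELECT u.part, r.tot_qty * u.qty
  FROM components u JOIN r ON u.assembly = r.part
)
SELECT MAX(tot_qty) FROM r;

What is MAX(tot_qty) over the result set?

Base: (Bolt, tot_qty=1).
Iteration 1: components of {Bolt} -> Gizmo = 1*4 = 4, Plate = 1*1 = 1, Rod = 1*3 = 3.
Iteration 2: components of {Gizmo,Plate,Rod} -> Bearing = 1*1 = 1, Cap = 1*1 = 1.
Iteration 3: no further components; recursion stops.
tot_qty values: 1, 3, 1, 4, 1, 1; the maximum is 4.

4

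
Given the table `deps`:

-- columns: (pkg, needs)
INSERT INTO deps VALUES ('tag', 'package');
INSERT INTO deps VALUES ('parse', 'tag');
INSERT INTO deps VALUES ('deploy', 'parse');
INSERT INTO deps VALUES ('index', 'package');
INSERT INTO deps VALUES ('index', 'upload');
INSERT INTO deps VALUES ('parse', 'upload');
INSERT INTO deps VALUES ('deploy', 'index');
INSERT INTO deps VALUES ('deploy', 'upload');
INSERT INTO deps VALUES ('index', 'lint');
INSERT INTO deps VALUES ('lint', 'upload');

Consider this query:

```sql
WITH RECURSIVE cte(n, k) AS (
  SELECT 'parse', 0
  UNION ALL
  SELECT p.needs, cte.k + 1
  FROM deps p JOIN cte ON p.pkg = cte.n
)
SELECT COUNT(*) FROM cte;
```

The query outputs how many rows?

Base: (parse, k=0).
Iteration 1: edges from {parse} -> (tag, k=1), (upload, k=1).
Iteration 2: edges from {tag,upload} -> (package, k=2).
Iteration 3: no outgoing edges from {package}; recursion stops.
Total rows emitted: 4.

4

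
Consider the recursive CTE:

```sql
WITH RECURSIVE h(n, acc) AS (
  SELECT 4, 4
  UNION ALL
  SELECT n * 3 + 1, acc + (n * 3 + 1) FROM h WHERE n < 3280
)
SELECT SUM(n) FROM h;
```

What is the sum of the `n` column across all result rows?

4915

Base: n=4, acc=4.
Iteration 1: 4 < 3280 holds -> n = 4 * 3 + 1 = 13, acc = 4 + 13 = 17.
Iteration 2: 13 < 3280 holds -> n = 13 * 3 + 1 = 40, acc = 17 + 40 = 57.
Iteration 3: 40 < 3280 holds -> n = 40 * 3 + 1 = 121, acc = 57 + 121 = 178.
Iteration 4: 121 < 3280 holds -> n = 121 * 3 + 1 = 364, acc = 178 + 364 = 542.
Iteration 5: 364 < 3280 holds -> n = 364 * 3 + 1 = 1093, acc = 542 + 1093 = 1635.
Iteration 6: 1093 < 3280 holds -> n = 1093 * 3 + 1 = 3280, acc = 1635 + 3280 = 4915.
Iteration 7: 3280 < 3280 fails; recursion stops.
SUM(n) = 4 + 13 + 40 + 121 + 364 + 1093 + 3280 = 4915.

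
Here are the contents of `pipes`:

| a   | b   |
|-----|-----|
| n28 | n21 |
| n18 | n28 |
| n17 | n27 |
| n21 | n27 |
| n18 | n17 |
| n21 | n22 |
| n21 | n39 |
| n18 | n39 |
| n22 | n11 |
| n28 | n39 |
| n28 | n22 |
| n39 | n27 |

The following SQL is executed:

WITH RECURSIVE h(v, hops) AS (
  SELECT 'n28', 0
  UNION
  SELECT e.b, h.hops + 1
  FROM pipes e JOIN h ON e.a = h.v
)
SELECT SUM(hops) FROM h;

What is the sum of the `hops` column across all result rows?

17

Base: (n28, hops=0).
Iteration 1: edges from {n28} -> (n21, hops=1), (n22, hops=1), (n39, hops=1).
Iteration 2: edges from {n21,n22,n39} -> (n11, hops=2), (n22, hops=2), (n27, hops=2), (n39, hops=2). [UNION drops 1 duplicate row(s)]
Iteration 3: edges from {n11,n22,n27,n39} -> (n11, hops=3), (n27, hops=3).
Iteration 4: no outgoing edges from {n11,n27}; recursion stops.
SUM(hops) = 0 + 1 + 1 + 1 + 2 + 2 + 2 + 2 + 3 + 3 = 17.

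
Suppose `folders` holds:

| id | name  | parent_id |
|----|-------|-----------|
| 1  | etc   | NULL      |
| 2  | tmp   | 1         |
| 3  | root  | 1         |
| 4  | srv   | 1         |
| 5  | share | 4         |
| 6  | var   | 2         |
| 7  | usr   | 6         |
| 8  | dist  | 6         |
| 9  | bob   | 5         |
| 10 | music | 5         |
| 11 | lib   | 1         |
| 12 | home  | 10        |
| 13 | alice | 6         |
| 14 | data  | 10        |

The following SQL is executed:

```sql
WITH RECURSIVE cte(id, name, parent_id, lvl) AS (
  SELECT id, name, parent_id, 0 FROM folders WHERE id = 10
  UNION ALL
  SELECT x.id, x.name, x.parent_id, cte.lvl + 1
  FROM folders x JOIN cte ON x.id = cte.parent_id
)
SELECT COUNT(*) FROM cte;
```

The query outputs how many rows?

4

Base: id=10 (music), parent_id=5, lvl 0.
Iteration 1: join on id=5 -> share (id 5, parent_id=4, lvl 1).
Iteration 2: join on id=4 -> srv (id 4, parent_id=1, lvl 2).
Iteration 3: join on id=1 -> etc (id 1, parent_id=NULL, lvl 3).
Iteration 4: parent_id is NULL; no match; recursion stops.
Total rows emitted: 4.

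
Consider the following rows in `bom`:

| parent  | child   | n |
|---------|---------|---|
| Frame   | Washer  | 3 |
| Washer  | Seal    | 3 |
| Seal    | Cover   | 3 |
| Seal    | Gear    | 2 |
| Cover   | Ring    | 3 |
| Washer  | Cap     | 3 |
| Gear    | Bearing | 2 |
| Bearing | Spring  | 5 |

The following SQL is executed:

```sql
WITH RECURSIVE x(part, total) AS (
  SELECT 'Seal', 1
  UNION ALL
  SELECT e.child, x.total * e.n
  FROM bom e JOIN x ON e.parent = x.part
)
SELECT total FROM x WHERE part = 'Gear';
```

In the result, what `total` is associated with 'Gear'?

2

Base: (Seal, total=1).
Iteration 1: components of {Seal} -> Cover = 1*3 = 3, Gear = 1*2 = 2.
Iteration 2: components of {Cover,Gear} -> Bearing = 2*2 = 4, Ring = 3*3 = 9.
Iteration 3: components of {Bearing,Ring} -> Spring = 4*5 = 20.
Iteration 4: no further components; recursion stops.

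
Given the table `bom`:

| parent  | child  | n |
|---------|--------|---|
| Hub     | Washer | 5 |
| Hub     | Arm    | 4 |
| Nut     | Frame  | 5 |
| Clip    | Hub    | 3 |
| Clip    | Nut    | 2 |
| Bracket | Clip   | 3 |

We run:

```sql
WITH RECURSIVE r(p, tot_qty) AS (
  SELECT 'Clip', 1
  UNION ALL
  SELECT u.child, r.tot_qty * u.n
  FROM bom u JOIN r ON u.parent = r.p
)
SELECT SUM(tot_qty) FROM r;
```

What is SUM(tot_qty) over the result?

Base: (Clip, tot_qty=1).
Iteration 1: components of {Clip} -> Hub = 1*3 = 3, Nut = 1*2 = 2.
Iteration 2: components of {Hub,Nut} -> Arm = 3*4 = 12, Frame = 2*5 = 10, Washer = 3*5 = 15.
Iteration 3: no further components; recursion stops.
SUM(tot_qty) = 1 + 3 + 2 + 15 + 12 + 10 = 43.

43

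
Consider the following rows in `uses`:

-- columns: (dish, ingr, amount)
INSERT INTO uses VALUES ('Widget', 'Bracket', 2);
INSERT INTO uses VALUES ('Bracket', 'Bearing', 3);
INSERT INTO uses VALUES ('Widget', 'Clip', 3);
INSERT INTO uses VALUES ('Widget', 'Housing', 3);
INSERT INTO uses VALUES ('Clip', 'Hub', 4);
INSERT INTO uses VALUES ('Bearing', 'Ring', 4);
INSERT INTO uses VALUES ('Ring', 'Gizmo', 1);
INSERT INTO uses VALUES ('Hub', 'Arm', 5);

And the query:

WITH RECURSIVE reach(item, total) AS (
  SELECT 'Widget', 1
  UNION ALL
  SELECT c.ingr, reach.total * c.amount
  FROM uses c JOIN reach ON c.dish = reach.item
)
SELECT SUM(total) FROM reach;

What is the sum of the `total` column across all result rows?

135

Base: (Widget, total=1).
Iteration 1: components of {Widget} -> Bracket = 1*2 = 2, Clip = 1*3 = 3, Housing = 1*3 = 3.
Iteration 2: components of {Bracket,Clip,Housing} -> Bearing = 2*3 = 6, Hub = 3*4 = 12.
Iteration 3: components of {Bearing,Hub} -> Arm = 12*5 = 60, Ring = 6*4 = 24.
Iteration 4: components of {Arm,Ring} -> Gizmo = 24*1 = 24.
Iteration 5: no further components; recursion stops.
SUM(total) = 1 + 2 + 3 + 3 + 6 + 12 + 24 + 60 + 24 = 135.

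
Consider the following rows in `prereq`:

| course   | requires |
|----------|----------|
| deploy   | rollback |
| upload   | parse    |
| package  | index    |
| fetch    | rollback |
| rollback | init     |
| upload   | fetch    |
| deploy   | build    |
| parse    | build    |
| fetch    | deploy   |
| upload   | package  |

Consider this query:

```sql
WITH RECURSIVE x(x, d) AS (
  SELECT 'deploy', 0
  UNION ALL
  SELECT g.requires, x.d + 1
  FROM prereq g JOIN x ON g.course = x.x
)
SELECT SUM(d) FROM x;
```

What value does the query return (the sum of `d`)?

4

Base: (deploy, d=0).
Iteration 1: edges from {deploy} -> (build, d=1), (rollback, d=1).
Iteration 2: edges from {build,rollback} -> (init, d=2).
Iteration 3: no outgoing edges from {init}; recursion stops.
SUM(d) = 0 + 1 + 1 + 2 = 4.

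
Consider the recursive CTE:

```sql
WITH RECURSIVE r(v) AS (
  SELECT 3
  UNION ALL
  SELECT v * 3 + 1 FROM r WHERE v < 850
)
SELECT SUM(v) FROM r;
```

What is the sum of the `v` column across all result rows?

1271

Base: v=3.
Iteration 1: 3 < 850 holds -> v = 3 * 3 + 1 = 10.
Iteration 2: 10 < 850 holds -> v = 10 * 3 + 1 = 31.
Iteration 3: 31 < 850 holds -> v = 31 * 3 + 1 = 94.
Iteration 4: 94 < 850 holds -> v = 94 * 3 + 1 = 283.
Iteration 5: 283 < 850 holds -> v = 283 * 3 + 1 = 850.
Iteration 6: 850 < 850 fails; recursion stops.
SUM(v) = 3 + 10 + 31 + 94 + 283 + 850 = 1271.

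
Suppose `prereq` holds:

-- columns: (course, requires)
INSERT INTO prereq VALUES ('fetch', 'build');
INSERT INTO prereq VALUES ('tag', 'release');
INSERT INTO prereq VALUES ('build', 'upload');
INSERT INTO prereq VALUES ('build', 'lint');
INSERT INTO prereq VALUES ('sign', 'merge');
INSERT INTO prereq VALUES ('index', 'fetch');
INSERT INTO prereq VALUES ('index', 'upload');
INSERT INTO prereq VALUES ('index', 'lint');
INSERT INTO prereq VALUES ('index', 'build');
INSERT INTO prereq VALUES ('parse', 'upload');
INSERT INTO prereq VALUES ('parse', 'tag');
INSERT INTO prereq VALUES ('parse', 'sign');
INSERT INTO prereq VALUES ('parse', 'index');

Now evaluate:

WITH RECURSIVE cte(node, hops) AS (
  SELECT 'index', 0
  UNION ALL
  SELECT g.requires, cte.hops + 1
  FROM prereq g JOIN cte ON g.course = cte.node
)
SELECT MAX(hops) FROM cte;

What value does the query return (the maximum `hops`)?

3

Base: (index, hops=0).
Iteration 1: edges from {index} -> (build, hops=1), (fetch, hops=1), (lint, hops=1), (upload, hops=1).
Iteration 2: edges from {build,fetch,lint,upload} -> (build, hops=2), (lint, hops=2), (upload, hops=2).
Iteration 3: edges from {build,lint,upload} -> (lint, hops=3), (upload, hops=3).
Iteration 4: no outgoing edges from {lint,upload}; recursion stops.
hops values: 0, 1, 1, 1, 1, 2, 2, 2, 3, 3; the maximum is 3.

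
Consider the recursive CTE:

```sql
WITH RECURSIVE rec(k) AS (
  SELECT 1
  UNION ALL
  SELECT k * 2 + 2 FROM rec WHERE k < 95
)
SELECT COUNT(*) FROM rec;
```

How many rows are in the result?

Base: k=1.
Iteration 1: 1 < 95 holds -> k = 1 * 2 + 2 = 4.
Iteration 2: 4 < 95 holds -> k = 4 * 2 + 2 = 10.
Iteration 3: 10 < 95 holds -> k = 10 * 2 + 2 = 22.
Iteration 4: 22 < 95 holds -> k = 22 * 2 + 2 = 46.
Iteration 5: 46 < 95 holds -> k = 46 * 2 + 2 = 94.
Iteration 6: 94 < 95 holds -> k = 94 * 2 + 2 = 190.
Iteration 7: 190 < 95 fails; recursion stops.
Total rows emitted: 7.

7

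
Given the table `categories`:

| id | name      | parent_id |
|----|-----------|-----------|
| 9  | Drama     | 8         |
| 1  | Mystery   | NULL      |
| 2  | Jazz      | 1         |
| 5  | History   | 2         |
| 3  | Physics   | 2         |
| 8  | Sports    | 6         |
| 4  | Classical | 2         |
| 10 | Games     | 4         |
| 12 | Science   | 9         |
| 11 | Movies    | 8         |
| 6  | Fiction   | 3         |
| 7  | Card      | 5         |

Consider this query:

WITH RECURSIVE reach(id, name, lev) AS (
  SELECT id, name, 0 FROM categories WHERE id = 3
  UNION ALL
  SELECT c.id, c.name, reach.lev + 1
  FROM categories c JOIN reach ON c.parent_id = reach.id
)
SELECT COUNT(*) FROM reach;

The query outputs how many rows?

Base: id=3 (Physics) at lev 0.
Iteration 1: rows with parent_id in {3} -> Fiction (id 6, lev 1).
Iteration 2: rows with parent_id in {6} -> Sports (id 8, lev 2).
Iteration 3: rows with parent_id in {8} -> Drama (id 9, lev 3), Movies (id 11, lev 3).
Iteration 4: rows with parent_id in {9,11} -> Science (id 12, lev 4).
Iteration 5: no rows with parent_id in {12}; recursion stops.
Total rows emitted: 6.

6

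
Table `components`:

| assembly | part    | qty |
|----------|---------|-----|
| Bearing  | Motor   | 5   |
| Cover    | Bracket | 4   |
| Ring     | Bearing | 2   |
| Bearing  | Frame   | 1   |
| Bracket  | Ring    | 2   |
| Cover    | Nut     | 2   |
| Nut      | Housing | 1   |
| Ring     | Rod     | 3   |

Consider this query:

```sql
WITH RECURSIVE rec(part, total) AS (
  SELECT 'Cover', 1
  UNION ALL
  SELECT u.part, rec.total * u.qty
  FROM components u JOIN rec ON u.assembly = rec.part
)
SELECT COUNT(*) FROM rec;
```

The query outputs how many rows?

Base: (Cover, total=1).
Iteration 1: components of {Cover} -> Bracket = 1*4 = 4, Nut = 1*2 = 2.
Iteration 2: components of {Bracket,Nut} -> Housing = 2*1 = 2, Ring = 4*2 = 8.
Iteration 3: components of {Housing,Ring} -> Bearing = 8*2 = 16, Rod = 8*3 = 24.
Iteration 4: components of {Bearing,Rod} -> Frame = 16*1 = 16, Motor = 16*5 = 80.
Iteration 5: no further components; recursion stops.
Total rows emitted: 9.

9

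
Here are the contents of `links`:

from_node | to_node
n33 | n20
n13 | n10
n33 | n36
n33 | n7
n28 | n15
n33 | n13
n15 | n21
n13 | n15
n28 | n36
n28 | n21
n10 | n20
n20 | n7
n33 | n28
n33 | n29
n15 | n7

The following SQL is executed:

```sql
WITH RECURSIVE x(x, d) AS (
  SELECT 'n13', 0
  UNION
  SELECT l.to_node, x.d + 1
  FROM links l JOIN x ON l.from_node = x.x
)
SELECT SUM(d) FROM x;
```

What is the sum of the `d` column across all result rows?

11

Base: (n13, d=0).
Iteration 1: edges from {n13} -> (n10, d=1), (n15, d=1).
Iteration 2: edges from {n10,n15} -> (n20, d=2), (n21, d=2), (n7, d=2).
Iteration 3: edges from {n20,n21,n7} -> (n7, d=3).
Iteration 4: no outgoing edges from {n7}; recursion stops.
SUM(d) = 0 + 1 + 1 + 2 + 2 + 2 + 3 = 11.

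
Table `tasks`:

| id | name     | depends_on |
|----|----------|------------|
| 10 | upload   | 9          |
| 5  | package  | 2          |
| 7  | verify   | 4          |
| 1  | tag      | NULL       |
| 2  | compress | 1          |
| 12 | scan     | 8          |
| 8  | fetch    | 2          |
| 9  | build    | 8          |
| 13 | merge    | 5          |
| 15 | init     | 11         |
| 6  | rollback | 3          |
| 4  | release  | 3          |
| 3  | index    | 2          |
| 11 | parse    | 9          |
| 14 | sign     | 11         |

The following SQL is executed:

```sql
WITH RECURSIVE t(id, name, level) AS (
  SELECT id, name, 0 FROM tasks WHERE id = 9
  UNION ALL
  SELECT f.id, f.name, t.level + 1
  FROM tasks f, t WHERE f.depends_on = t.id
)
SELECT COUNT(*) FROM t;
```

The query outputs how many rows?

Base: id=9 (build) at level 0.
Iteration 1: rows with depends_on in {9} -> upload (id 10, level 1), parse (id 11, level 1).
Iteration 2: rows with depends_on in {10,11} -> sign (id 14, level 2), init (id 15, level 2).
Iteration 3: no rows with depends_on in {14,15}; recursion stops.
Total rows emitted: 5.

5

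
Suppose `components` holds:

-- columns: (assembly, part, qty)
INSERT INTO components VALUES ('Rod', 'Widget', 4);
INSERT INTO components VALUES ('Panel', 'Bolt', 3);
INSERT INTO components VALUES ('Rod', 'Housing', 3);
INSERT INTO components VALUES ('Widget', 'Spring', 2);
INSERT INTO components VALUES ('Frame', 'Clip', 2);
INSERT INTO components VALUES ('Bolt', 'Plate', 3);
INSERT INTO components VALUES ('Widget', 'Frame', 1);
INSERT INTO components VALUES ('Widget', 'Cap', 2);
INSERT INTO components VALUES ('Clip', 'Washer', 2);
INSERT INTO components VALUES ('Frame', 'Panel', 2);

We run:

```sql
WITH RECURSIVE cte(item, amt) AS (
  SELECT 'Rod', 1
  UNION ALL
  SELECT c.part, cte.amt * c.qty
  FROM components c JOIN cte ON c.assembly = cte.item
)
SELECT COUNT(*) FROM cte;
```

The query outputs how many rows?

11

Base: (Rod, amt=1).
Iteration 1: components of {Rod} -> Housing = 1*3 = 3, Widget = 1*4 = 4.
Iteration 2: components of {Housing,Widget} -> Cap = 4*2 = 8, Frame = 4*1 = 4, Spring = 4*2 = 8.
Iteration 3: components of {Cap,Frame,Spring} -> Clip = 4*2 = 8, Panel = 4*2 = 8.
Iteration 4: components of {Clip,Panel} -> Bolt = 8*3 = 24, Washer = 8*2 = 16.
Iteration 5: components of {Bolt,Washer} -> Plate = 24*3 = 72.
Iteration 6: no further components; recursion stops.
Total rows emitted: 11.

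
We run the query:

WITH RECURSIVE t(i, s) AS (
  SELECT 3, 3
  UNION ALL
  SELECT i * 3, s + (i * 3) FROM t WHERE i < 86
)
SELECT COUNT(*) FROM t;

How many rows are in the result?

Base: i=3, s=3.
Iteration 1: 3 < 86 holds -> i = 3 * 3 = 9, s = 3 + 9 = 12.
Iteration 2: 9 < 86 holds -> i = 9 * 3 = 27, s = 12 + 27 = 39.
Iteration 3: 27 < 86 holds -> i = 27 * 3 = 81, s = 39 + 81 = 120.
Iteration 4: 81 < 86 holds -> i = 81 * 3 = 243, s = 120 + 243 = 363.
Iteration 5: 243 < 86 fails; recursion stops.
Total rows emitted: 5.

5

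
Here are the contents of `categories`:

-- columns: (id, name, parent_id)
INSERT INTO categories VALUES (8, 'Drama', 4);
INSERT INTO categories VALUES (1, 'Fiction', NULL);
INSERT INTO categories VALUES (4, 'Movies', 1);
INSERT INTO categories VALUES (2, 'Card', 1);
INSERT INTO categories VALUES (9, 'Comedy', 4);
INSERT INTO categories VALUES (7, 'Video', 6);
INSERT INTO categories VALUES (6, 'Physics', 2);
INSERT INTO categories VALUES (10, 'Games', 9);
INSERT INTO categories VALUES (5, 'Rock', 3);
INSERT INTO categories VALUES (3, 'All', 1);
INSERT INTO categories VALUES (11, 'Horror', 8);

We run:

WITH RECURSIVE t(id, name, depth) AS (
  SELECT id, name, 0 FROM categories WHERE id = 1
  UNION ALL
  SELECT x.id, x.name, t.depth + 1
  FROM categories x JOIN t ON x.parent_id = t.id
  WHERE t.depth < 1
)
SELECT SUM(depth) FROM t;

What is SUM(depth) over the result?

Base: id=1 (Fiction) at depth 0.
Iteration 1: rows with parent_id in {1} -> Card (id 2, depth 1), All (id 3, depth 1), Movies (id 4, depth 1).
Iteration 2: depth < 1 fails for all current rows; recursion stops.
SUM(depth) = 0 + 1 + 1 + 1 = 3.

3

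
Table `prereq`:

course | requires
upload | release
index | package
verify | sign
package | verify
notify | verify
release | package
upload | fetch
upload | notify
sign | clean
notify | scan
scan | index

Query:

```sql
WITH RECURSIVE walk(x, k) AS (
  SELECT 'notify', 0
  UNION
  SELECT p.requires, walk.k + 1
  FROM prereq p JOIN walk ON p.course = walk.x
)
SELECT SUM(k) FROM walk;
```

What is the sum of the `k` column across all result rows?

Base: (notify, k=0).
Iteration 1: edges from {notify} -> (scan, k=1), (verify, k=1).
Iteration 2: edges from {scan,verify} -> (index, k=2), (sign, k=2).
Iteration 3: edges from {index,sign} -> (clean, k=3), (package, k=3).
Iteration 4: edges from {clean,package} -> (verify, k=4).
Iteration 5: edges from {verify} -> (sign, k=5).
Iteration 6: edges from {sign} -> (clean, k=6).
Iteration 7: no outgoing edges from {clean}; recursion stops.
SUM(k) = 0 + 1 + 1 + 2 + 2 + 3 + 3 + 4 + 5 + 6 = 27.

27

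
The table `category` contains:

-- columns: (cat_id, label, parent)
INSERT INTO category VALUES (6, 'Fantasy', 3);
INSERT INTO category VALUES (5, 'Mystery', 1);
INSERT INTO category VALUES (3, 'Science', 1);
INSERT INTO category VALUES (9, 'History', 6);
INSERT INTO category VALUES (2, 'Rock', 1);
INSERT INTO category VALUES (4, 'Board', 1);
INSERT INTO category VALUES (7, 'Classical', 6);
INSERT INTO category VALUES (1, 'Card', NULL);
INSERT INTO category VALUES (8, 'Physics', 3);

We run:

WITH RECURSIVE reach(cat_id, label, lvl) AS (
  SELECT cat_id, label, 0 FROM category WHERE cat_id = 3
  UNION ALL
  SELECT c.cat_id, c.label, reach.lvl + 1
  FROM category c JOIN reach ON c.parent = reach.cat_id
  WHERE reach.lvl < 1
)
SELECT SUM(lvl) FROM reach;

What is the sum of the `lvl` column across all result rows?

Base: cat_id=3 (Science) at lvl 0.
Iteration 1: rows with parent in {3} -> Fantasy (id 6, lvl 1), Physics (id 8, lvl 1).
Iteration 2: lvl < 1 fails for all current rows; recursion stops.
SUM(lvl) = 0 + 1 + 1 = 2.

2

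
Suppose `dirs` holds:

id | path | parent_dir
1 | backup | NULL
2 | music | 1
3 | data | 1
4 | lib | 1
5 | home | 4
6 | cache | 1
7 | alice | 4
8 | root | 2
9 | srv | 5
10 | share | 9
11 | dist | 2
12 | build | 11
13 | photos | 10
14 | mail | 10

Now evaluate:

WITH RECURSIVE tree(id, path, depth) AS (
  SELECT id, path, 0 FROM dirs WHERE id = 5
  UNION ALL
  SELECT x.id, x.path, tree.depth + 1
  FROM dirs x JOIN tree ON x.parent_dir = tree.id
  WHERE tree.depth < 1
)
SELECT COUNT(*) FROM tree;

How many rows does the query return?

Base: id=5 (home) at depth 0.
Iteration 1: rows with parent_dir in {5} -> srv (id 9, depth 1).
Iteration 2: depth < 1 fails for all current rows; recursion stops.
Total rows emitted: 2.

2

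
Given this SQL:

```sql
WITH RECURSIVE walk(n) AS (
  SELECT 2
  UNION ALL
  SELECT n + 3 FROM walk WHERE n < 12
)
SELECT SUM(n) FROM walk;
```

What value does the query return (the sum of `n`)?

40

Base: n=2.
Iteration 1: 2 < 12 holds -> n = 2 + 3 = 5.
Iteration 2: 5 < 12 holds -> n = 5 + 3 = 8.
Iteration 3: 8 < 12 holds -> n = 8 + 3 = 11.
Iteration 4: 11 < 12 holds -> n = 11 + 3 = 14.
Iteration 5: 14 < 12 fails; recursion stops.
SUM(n) = 2 + 5 + 8 + 11 + 14 = 40.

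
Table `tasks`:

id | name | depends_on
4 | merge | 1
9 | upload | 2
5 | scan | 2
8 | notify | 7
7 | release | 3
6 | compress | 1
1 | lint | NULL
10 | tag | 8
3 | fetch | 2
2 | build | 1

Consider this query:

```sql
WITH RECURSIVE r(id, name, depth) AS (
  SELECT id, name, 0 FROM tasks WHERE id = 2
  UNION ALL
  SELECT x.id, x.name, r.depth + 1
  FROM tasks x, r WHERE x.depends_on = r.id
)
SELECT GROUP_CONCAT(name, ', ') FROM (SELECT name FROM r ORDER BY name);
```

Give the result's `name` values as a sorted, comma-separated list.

build, fetch, notify, release, scan, tag, upload

Base: id=2 (build) at depth 0.
Iteration 1: rows with depends_on in {2} -> fetch (id 3, depth 1), scan (id 5, depth 1), upload (id 9, depth 1).
Iteration 2: rows with depends_on in {3,5,9} -> release (id 7, depth 2).
Iteration 3: rows with depends_on in {7} -> notify (id 8, depth 3).
Iteration 4: rows with depends_on in {8} -> tag (id 10, depth 4).
Iteration 5: no rows with depends_on in {10}; recursion stops.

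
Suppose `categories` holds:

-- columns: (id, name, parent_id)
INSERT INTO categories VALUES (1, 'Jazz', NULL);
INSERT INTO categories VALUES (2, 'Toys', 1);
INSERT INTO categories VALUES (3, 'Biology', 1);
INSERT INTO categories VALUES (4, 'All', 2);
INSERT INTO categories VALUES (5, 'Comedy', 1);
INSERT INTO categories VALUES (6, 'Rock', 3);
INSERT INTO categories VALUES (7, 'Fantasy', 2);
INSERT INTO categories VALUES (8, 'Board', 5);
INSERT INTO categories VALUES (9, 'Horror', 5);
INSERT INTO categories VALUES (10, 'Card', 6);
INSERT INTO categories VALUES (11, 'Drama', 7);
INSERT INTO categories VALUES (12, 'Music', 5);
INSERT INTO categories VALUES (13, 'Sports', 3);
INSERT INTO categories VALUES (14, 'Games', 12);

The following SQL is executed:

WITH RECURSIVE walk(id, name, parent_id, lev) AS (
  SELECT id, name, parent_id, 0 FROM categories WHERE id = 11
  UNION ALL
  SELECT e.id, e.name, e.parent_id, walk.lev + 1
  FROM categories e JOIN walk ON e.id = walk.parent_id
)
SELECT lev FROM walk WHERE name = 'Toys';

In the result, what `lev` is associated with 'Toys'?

Base: id=11 (Drama), parent_id=7, lev 0.
Iteration 1: join on id=7 -> Fantasy (id 7, parent_id=2, lev 1).
Iteration 2: join on id=2 -> Toys (id 2, parent_id=1, lev 2).
Iteration 3: join on id=1 -> Jazz (id 1, parent_id=NULL, lev 3).
Iteration 4: parent_id is NULL; no match; recursion stops.

2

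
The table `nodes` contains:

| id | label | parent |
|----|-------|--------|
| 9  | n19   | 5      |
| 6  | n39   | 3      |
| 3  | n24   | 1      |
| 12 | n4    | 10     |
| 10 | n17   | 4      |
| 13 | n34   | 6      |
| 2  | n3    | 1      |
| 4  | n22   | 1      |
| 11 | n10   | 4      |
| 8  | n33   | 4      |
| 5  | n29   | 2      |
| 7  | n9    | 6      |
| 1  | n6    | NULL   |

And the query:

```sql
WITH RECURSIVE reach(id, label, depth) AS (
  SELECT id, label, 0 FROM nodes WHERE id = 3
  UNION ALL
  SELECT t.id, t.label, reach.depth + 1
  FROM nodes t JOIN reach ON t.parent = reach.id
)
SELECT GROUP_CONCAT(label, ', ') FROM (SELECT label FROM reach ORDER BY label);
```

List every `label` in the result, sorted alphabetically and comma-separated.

Base: id=3 (n24) at depth 0.
Iteration 1: rows with parent in {3} -> n39 (id 6, depth 1).
Iteration 2: rows with parent in {6} -> n9 (id 7, depth 2), n34 (id 13, depth 2).
Iteration 3: no rows with parent in {7,13}; recursion stops.

n24, n34, n39, n9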